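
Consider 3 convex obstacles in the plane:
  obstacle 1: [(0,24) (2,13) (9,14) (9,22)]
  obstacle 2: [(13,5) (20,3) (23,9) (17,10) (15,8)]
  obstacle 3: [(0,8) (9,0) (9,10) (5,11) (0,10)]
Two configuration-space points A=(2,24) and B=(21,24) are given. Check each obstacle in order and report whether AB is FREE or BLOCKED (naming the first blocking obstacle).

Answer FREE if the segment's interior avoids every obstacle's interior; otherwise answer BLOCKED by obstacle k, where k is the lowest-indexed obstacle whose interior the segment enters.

Obstacle 1 [(0,24) (2,13) (9,14) (9,22)]:
  edge (0,24)–(2,13): clear
  edge (2,13)–(9,14): clear
  edge (9,14)–(9,22): clear
  edge (9,22)–(0,24): clear
  midpoint (23/2,24) outside
  → clear
Obstacle 2 [(13,5) (20,3) (23,9) (17,10) (15,8)]:
  edge (13,5)–(20,3): clear
  edge (20,3)–(23,9): clear
  edge (23,9)–(17,10): clear
  edge (17,10)–(15,8): clear
  edge (15,8)–(13,5): clear
  midpoint (23/2,24) outside
  → clear
Obstacle 3 [(0,8) (9,0) (9,10) (5,11) (0,10)]:
  edge (0,8)–(9,0): clear
  edge (9,0)–(9,10): clear
  edge (9,10)–(5,11): clear
  edge (5,11)–(0,10): clear
  edge (0,10)–(0,8): clear
  midpoint (23/2,24) outside
  → clear

FREE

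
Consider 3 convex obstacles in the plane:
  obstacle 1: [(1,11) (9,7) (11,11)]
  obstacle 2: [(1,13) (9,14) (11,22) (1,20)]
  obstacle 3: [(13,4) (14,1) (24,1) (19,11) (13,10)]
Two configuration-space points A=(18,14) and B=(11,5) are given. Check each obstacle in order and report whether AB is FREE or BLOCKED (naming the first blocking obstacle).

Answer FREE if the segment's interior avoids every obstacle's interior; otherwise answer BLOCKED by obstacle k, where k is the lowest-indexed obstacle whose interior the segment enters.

Obstacle 1 [(1,11) (9,7) (11,11)]:
  edge (1,11)–(9,7): clear
  edge (9,7)–(11,11): clear
  edge (11,11)–(1,11): clear
  midpoint (29/2,19/2) outside
  → clear
Obstacle 2 [(1,13) (9,14) (11,22) (1,20)]:
  edge (1,13)–(9,14): clear
  edge (9,14)–(11,22): clear
  edge (11,22)–(1,20): clear
  edge (1,20)–(1,13): clear
  midpoint (29/2,19/2) outside
  → clear
Obstacle 3 [(13,4) (14,1) (24,1) (19,11) (13,10)]:
  edge (13,4)–(14,1): clear
  edge (14,1)–(24,1): clear
  edge (24,1)–(19,11): clear
  edge (19,11)–(13,10): crosses AB
  edge (13,10)–(13,4): crosses AB
  → BLOCKED

BLOCKED by obstacle 3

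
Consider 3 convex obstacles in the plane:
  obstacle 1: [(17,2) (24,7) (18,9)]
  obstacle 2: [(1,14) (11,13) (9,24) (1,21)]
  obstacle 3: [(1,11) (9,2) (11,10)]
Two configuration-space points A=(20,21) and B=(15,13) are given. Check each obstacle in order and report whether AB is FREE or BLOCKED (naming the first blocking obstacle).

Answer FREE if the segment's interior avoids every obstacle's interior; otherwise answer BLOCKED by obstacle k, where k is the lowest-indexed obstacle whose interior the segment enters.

Obstacle 1 [(17,2) (24,7) (18,9)]:
  edge (17,2)–(24,7): clear
  edge (24,7)–(18,9): clear
  edge (18,9)–(17,2): clear
  midpoint (35/2,17) outside
  → clear
Obstacle 2 [(1,14) (11,13) (9,24) (1,21)]:
  edge (1,14)–(11,13): clear
  edge (11,13)–(9,24): clear
  edge (9,24)–(1,21): clear
  edge (1,21)–(1,14): clear
  midpoint (35/2,17) outside
  → clear
Obstacle 3 [(1,11) (9,2) (11,10)]:
  edge (1,11)–(9,2): clear
  edge (9,2)–(11,10): clear
  edge (11,10)–(1,11): clear
  midpoint (35/2,17) outside
  → clear

FREE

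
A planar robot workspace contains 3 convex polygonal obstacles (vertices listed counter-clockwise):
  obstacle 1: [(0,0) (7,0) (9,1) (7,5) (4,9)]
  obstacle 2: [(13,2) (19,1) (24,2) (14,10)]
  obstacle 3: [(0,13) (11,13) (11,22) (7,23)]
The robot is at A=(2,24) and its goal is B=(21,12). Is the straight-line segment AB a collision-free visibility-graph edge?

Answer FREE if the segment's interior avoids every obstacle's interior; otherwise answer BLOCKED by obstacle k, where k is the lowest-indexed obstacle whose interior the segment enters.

Obstacle 1 [(0,0) (7,0) (9,1) (7,5) (4,9)]:
  edge (0,0)–(7,0): clear
  edge (7,0)–(9,1): clear
  edge (9,1)–(7,5): clear
  edge (7,5)–(4,9): clear
  edge (4,9)–(0,0): clear
  midpoint (23/2,18) outside
  → clear
Obstacle 2 [(13,2) (19,1) (24,2) (14,10)]:
  edge (13,2)–(19,1): clear
  edge (19,1)–(24,2): clear
  edge (24,2)–(14,10): clear
  edge (14,10)–(13,2): clear
  midpoint (23/2,18) outside
  → clear
Obstacle 3 [(0,13) (11,13) (11,22) (7,23)]:
  edge (0,13)–(11,13): clear
  edge (11,13)–(11,22): crosses AB
  edge (11,22)–(7,23): clear
  edge (7,23)–(0,13): crosses AB
  → BLOCKED

BLOCKED by obstacle 3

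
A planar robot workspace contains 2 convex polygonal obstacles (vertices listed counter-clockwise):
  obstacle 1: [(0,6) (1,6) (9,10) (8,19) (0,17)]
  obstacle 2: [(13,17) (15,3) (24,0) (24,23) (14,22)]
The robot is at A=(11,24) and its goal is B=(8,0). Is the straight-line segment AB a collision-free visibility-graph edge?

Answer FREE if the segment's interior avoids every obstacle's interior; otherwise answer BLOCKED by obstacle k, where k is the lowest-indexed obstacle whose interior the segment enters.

FREE

Obstacle 1 [(0,6) (1,6) (9,10) (8,19) (0,17)]:
  edge (0,6)–(1,6): clear
  edge (1,6)–(9,10): clear
  edge (9,10)–(8,19): clear
  edge (8,19)–(0,17): clear
  edge (0,17)–(0,6): clear
  midpoint (19/2,12) outside
  → clear
Obstacle 2 [(13,17) (15,3) (24,0) (24,23) (14,22)]:
  edge (13,17)–(15,3): clear
  edge (15,3)–(24,0): clear
  edge (24,0)–(24,23): clear
  edge (24,23)–(14,22): clear
  edge (14,22)–(13,17): clear
  midpoint (19/2,12) outside
  → clear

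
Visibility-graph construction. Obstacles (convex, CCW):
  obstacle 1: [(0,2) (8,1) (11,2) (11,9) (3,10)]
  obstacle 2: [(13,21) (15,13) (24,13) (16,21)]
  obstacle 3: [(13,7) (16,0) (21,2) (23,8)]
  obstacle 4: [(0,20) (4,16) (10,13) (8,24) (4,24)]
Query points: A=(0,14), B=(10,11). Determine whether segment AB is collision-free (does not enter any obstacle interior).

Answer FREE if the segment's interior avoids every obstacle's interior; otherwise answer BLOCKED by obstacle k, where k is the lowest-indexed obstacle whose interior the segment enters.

FREE

Obstacle 1 [(0,2) (8,1) (11,2) (11,9) (3,10)]:
  edge (0,2)–(8,1): clear
  edge (8,1)–(11,2): clear
  edge (11,2)–(11,9): clear
  edge (11,9)–(3,10): clear
  edge (3,10)–(0,2): clear
  midpoint (5,25/2) outside
  → clear
Obstacle 2 [(13,21) (15,13) (24,13) (16,21)]:
  edge (13,21)–(15,13): clear
  edge (15,13)–(24,13): clear
  edge (24,13)–(16,21): clear
  edge (16,21)–(13,21): clear
  midpoint (5,25/2) outside
  → clear
Obstacle 3 [(13,7) (16,0) (21,2) (23,8)]:
  edge (13,7)–(16,0): clear
  edge (16,0)–(21,2): clear
  edge (21,2)–(23,8): clear
  edge (23,8)–(13,7): clear
  midpoint (5,25/2) outside
  → clear
Obstacle 4 [(0,20) (4,16) (10,13) (8,24) (4,24)]:
  edge (0,20)–(4,16): clear
  edge (4,16)–(10,13): clear
  edge (10,13)–(8,24): clear
  edge (8,24)–(4,24): clear
  edge (4,24)–(0,20): clear
  midpoint (5,25/2) outside
  → clear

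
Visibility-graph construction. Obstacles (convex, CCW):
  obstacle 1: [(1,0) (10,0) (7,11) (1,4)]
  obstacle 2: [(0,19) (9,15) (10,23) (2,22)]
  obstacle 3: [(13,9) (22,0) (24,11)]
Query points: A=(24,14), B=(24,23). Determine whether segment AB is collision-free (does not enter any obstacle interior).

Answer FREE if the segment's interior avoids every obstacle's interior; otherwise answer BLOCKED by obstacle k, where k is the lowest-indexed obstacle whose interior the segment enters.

FREE

Obstacle 1 [(1,0) (10,0) (7,11) (1,4)]:
  edge (1,0)–(10,0): clear
  edge (10,0)–(7,11): clear
  edge (7,11)–(1,4): clear
  edge (1,4)–(1,0): clear
  midpoint (24,37/2) outside
  → clear
Obstacle 2 [(0,19) (9,15) (10,23) (2,22)]:
  edge (0,19)–(9,15): clear
  edge (9,15)–(10,23): clear
  edge (10,23)–(2,22): clear
  edge (2,22)–(0,19): clear
  midpoint (24,37/2) outside
  → clear
Obstacle 3 [(13,9) (22,0) (24,11)]:
  edge (13,9)–(22,0): clear
  edge (22,0)–(24,11): clear
  edge (24,11)–(13,9): clear
  midpoint (24,37/2) outside
  → clear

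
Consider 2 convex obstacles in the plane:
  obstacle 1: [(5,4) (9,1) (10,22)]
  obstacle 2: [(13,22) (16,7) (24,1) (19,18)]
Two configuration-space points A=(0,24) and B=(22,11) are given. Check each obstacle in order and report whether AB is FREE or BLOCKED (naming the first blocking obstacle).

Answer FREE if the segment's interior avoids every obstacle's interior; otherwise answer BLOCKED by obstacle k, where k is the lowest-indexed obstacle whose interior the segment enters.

BLOCKED by obstacle 1

Obstacle 1 [(5,4) (9,1) (10,22)]:
  edge (5,4)–(9,1): clear
  edge (9,1)–(10,22): crosses AB
  edge (10,22)–(5,4): crosses AB
  → BLOCKED
Obstacle 2 [(13,22) (16,7) (24,1) (19,18)]:
  edge (13,22)–(16,7): crosses AB
  edge (16,7)–(24,1): clear
  edge (24,1)–(19,18): crosses AB
  edge (19,18)–(13,22): clear
  → BLOCKED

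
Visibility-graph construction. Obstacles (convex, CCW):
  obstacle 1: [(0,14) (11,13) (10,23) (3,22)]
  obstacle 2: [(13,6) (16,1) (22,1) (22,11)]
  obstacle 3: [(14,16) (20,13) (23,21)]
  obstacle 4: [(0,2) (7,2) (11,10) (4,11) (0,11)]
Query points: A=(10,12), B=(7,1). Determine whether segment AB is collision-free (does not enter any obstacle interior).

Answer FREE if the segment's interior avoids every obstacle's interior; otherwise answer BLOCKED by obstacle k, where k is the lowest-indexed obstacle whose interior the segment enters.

Obstacle 1 [(0,14) (11,13) (10,23) (3,22)]:
  edge (0,14)–(11,13): clear
  edge (11,13)–(10,23): clear
  edge (10,23)–(3,22): clear
  edge (3,22)–(0,14): clear
  midpoint (17/2,13/2) outside
  → clear
Obstacle 2 [(13,6) (16,1) (22,1) (22,11)]:
  edge (13,6)–(16,1): clear
  edge (16,1)–(22,1): clear
  edge (22,1)–(22,11): clear
  edge (22,11)–(13,6): clear
  midpoint (17/2,13/2) outside
  → clear
Obstacle 3 [(14,16) (20,13) (23,21)]:
  edge (14,16)–(20,13): clear
  edge (20,13)–(23,21): clear
  edge (23,21)–(14,16): clear
  midpoint (17/2,13/2) outside
  → clear
Obstacle 4 [(0,2) (7,2) (11,10) (4,11) (0,11)]:
  edge (0,2)–(7,2): clear
  edge (7,2)–(11,10): crosses AB
  edge (11,10)–(4,11): crosses AB
  edge (4,11)–(0,11): clear
  edge (0,11)–(0,2): clear
  → BLOCKED

BLOCKED by obstacle 4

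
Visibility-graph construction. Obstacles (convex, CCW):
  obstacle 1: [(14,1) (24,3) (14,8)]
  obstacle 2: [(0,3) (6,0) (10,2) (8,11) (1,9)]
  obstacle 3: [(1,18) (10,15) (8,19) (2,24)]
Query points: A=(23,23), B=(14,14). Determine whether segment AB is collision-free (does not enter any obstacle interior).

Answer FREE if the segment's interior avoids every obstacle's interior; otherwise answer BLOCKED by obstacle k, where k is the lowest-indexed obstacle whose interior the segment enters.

Obstacle 1 [(14,1) (24,3) (14,8)]:
  edge (14,1)–(24,3): clear
  edge (24,3)–(14,8): clear
  edge (14,8)–(14,1): clear
  midpoint (37/2,37/2) outside
  → clear
Obstacle 2 [(0,3) (6,0) (10,2) (8,11) (1,9)]:
  edge (0,3)–(6,0): clear
  edge (6,0)–(10,2): clear
  edge (10,2)–(8,11): clear
  edge (8,11)–(1,9): clear
  edge (1,9)–(0,3): clear
  midpoint (37/2,37/2) outside
  → clear
Obstacle 3 [(1,18) (10,15) (8,19) (2,24)]:
  edge (1,18)–(10,15): clear
  edge (10,15)–(8,19): clear
  edge (8,19)–(2,24): clear
  edge (2,24)–(1,18): clear
  midpoint (37/2,37/2) outside
  → clear

FREE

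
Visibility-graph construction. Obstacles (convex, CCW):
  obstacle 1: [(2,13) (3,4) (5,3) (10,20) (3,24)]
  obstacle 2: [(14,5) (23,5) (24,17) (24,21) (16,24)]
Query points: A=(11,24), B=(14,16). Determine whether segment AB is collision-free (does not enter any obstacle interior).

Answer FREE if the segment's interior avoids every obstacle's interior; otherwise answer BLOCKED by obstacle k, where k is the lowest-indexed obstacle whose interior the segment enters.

FREE

Obstacle 1 [(2,13) (3,4) (5,3) (10,20) (3,24)]:
  edge (2,13)–(3,4): clear
  edge (3,4)–(5,3): clear
  edge (5,3)–(10,20): clear
  edge (10,20)–(3,24): clear
  edge (3,24)–(2,13): clear
  midpoint (25/2,20) outside
  → clear
Obstacle 2 [(14,5) (23,5) (24,17) (24,21) (16,24)]:
  edge (14,5)–(23,5): clear
  edge (23,5)–(24,17): clear
  edge (24,17)–(24,21): clear
  edge (24,21)–(16,24): clear
  edge (16,24)–(14,5): clear
  midpoint (25/2,20) outside
  → clear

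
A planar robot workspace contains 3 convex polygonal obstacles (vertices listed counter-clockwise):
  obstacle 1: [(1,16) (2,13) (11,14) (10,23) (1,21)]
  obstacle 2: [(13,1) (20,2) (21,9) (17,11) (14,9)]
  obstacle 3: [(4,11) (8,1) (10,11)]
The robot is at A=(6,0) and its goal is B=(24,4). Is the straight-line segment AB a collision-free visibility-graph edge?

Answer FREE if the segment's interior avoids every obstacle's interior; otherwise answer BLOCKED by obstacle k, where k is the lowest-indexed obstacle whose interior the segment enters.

BLOCKED by obstacle 2

Obstacle 1 [(1,16) (2,13) (11,14) (10,23) (1,21)]:
  edge (1,16)–(2,13): clear
  edge (2,13)–(11,14): clear
  edge (11,14)–(10,23): clear
  edge (10,23)–(1,21): clear
  edge (1,21)–(1,16): clear
  midpoint (15,2) outside
  → clear
Obstacle 2 [(13,1) (20,2) (21,9) (17,11) (14,9)]:
  edge (13,1)–(20,2): clear
  edge (20,2)–(21,9): crosses AB
  edge (21,9)–(17,11): clear
  edge (17,11)–(14,9): clear
  edge (14,9)–(13,1): crosses AB
  → BLOCKED
Obstacle 3 [(4,11) (8,1) (10,11)]:
  edge (4,11)–(8,1): clear
  edge (8,1)–(10,11): clear
  edge (10,11)–(4,11): clear
  midpoint (15,2) outside
  → clear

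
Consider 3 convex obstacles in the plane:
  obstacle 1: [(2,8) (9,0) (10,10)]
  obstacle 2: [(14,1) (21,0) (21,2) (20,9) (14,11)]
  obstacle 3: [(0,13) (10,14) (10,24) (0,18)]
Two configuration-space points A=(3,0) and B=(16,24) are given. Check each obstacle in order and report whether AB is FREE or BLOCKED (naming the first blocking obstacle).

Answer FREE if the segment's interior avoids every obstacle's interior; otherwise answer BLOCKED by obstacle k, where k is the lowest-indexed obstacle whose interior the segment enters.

BLOCKED by obstacle 1

Obstacle 1 [(2,8) (9,0) (10,10)]:
  edge (2,8)–(9,0): crosses AB
  edge (9,0)–(10,10): clear
  edge (10,10)–(2,8): crosses AB
  → BLOCKED
Obstacle 2 [(14,1) (21,0) (21,2) (20,9) (14,11)]:
  edge (14,1)–(21,0): clear
  edge (21,0)–(21,2): clear
  edge (21,2)–(20,9): clear
  edge (20,9)–(14,11): clear
  edge (14,11)–(14,1): clear
  midpoint (19/2,12) outside
  → clear
Obstacle 3 [(0,13) (10,14) (10,24) (0,18)]:
  edge (0,13)–(10,14): clear
  edge (10,14)–(10,24): clear
  edge (10,24)–(0,18): clear
  edge (0,18)–(0,13): clear
  midpoint (19/2,12) outside
  → clear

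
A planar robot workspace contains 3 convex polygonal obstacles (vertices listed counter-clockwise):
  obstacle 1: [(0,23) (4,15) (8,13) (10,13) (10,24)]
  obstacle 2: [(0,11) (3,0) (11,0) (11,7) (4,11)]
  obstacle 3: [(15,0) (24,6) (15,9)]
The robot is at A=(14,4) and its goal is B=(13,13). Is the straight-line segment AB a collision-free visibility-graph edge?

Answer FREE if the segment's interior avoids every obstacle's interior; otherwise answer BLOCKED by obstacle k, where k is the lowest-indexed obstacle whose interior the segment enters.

Obstacle 1 [(0,23) (4,15) (8,13) (10,13) (10,24)]:
  edge (0,23)–(4,15): clear
  edge (4,15)–(8,13): clear
  edge (8,13)–(10,13): clear
  edge (10,13)–(10,24): clear
  edge (10,24)–(0,23): clear
  midpoint (27/2,17/2) outside
  → clear
Obstacle 2 [(0,11) (3,0) (11,0) (11,7) (4,11)]:
  edge (0,11)–(3,0): clear
  edge (3,0)–(11,0): clear
  edge (11,0)–(11,7): clear
  edge (11,7)–(4,11): clear
  edge (4,11)–(0,11): clear
  midpoint (27/2,17/2) outside
  → clear
Obstacle 3 [(15,0) (24,6) (15,9)]:
  edge (15,0)–(24,6): clear
  edge (24,6)–(15,9): clear
  edge (15,9)–(15,0): clear
  midpoint (27/2,17/2) outside
  → clear

FREE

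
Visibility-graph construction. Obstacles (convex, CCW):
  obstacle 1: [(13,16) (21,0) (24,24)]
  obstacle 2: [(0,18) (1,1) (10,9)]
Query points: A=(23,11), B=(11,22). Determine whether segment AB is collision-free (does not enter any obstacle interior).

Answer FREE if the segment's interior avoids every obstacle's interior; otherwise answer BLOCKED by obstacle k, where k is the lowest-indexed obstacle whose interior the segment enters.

Obstacle 1 [(13,16) (21,0) (24,24)]:
  edge (13,16)–(21,0): clear
  edge (21,0)–(24,24): crosses AB
  edge (24,24)–(13,16): crosses AB
  → BLOCKED
Obstacle 2 [(0,18) (1,1) (10,9)]:
  edge (0,18)–(1,1): clear
  edge (1,1)–(10,9): clear
  edge (10,9)–(0,18): clear
  midpoint (17,33/2) outside
  → clear

BLOCKED by obstacle 1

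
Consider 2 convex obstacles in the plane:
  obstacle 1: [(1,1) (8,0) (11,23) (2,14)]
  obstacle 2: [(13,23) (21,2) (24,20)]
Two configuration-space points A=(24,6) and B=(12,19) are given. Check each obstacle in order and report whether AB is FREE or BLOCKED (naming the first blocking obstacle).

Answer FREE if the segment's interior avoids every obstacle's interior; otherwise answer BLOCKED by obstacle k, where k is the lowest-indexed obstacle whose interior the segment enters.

Obstacle 1 [(1,1) (8,0) (11,23) (2,14)]:
  edge (1,1)–(8,0): clear
  edge (8,0)–(11,23): clear
  edge (11,23)–(2,14): clear
  edge (2,14)–(1,1): clear
  midpoint (18,25/2) outside
  → clear
Obstacle 2 [(13,23) (21,2) (24,20)]:
  edge (13,23)–(21,2): crosses AB
  edge (21,2)–(24,20): crosses AB
  edge (24,20)–(13,23): clear
  → BLOCKED

BLOCKED by obstacle 2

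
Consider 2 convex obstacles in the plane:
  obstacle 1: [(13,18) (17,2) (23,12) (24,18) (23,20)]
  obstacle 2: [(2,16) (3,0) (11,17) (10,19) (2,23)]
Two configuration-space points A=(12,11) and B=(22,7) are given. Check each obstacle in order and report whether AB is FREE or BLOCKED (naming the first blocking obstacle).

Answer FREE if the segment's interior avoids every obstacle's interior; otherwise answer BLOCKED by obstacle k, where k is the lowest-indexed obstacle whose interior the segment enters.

Obstacle 1 [(13,18) (17,2) (23,12) (24,18) (23,20)]:
  edge (13,18)–(17,2): crosses AB
  edge (17,2)–(23,12): crosses AB
  edge (23,12)–(24,18): clear
  edge (24,18)–(23,20): clear
  edge (23,20)–(13,18): clear
  → BLOCKED
Obstacle 2 [(2,16) (3,0) (11,17) (10,19) (2,23)]:
  edge (2,16)–(3,0): clear
  edge (3,0)–(11,17): clear
  edge (11,17)–(10,19): clear
  edge (10,19)–(2,23): clear
  edge (2,23)–(2,16): clear
  midpoint (17,9) outside
  → clear

BLOCKED by obstacle 1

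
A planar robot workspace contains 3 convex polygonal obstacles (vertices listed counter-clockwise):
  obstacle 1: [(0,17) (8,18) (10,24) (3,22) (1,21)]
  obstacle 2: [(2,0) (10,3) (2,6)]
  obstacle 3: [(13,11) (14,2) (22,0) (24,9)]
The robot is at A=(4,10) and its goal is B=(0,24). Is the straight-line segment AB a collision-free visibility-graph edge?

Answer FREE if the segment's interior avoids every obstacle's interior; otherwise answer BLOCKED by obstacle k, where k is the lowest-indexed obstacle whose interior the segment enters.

Obstacle 1 [(0,17) (8,18) (10,24) (3,22) (1,21)]:
  edge (0,17)–(8,18): crosses AB
  edge (8,18)–(10,24): clear
  edge (10,24)–(3,22): clear
  edge (3,22)–(1,21): clear
  edge (1,21)–(0,17): crosses AB
  → BLOCKED
Obstacle 2 [(2,0) (10,3) (2,6)]:
  edge (2,0)–(10,3): clear
  edge (10,3)–(2,6): clear
  edge (2,6)–(2,0): clear
  midpoint (2,17) outside
  → clear
Obstacle 3 [(13,11) (14,2) (22,0) (24,9)]:
  edge (13,11)–(14,2): clear
  edge (14,2)–(22,0): clear
  edge (22,0)–(24,9): clear
  edge (24,9)–(13,11): clear
  midpoint (2,17) outside
  → clear

BLOCKED by obstacle 1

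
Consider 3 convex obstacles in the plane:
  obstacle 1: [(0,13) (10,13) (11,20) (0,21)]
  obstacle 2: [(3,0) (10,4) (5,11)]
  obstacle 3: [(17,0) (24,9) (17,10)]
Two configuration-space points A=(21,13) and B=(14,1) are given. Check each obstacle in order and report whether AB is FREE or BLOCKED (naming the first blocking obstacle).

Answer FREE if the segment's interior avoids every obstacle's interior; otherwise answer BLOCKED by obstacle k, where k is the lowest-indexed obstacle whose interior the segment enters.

BLOCKED by obstacle 3

Obstacle 1 [(0,13) (10,13) (11,20) (0,21)]:
  edge (0,13)–(10,13): clear
  edge (10,13)–(11,20): clear
  edge (11,20)–(0,21): clear
  edge (0,21)–(0,13): clear
  midpoint (35/2,7) outside
  → clear
Obstacle 2 [(3,0) (10,4) (5,11)]:
  edge (3,0)–(10,4): clear
  edge (10,4)–(5,11): clear
  edge (5,11)–(3,0): clear
  midpoint (35/2,7) outside
  → clear
Obstacle 3 [(17,0) (24,9) (17,10)]:
  edge (17,0)–(24,9): clear
  edge (24,9)–(17,10): crosses AB
  edge (17,10)–(17,0): crosses AB
  → BLOCKED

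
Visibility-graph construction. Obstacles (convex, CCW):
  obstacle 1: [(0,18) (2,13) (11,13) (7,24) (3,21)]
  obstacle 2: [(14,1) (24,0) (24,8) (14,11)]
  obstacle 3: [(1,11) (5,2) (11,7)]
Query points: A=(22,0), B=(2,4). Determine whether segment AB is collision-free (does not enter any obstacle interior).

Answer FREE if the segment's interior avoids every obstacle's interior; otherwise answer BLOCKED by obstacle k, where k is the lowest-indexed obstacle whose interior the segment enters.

Obstacle 1 [(0,18) (2,13) (11,13) (7,24) (3,21)]:
  edge (0,18)–(2,13): clear
  edge (2,13)–(11,13): clear
  edge (11,13)–(7,24): clear
  edge (7,24)–(3,21): clear
  edge (3,21)–(0,18): clear
  midpoint (12,2) outside
  → clear
Obstacle 2 [(14,1) (24,0) (24,8) (14,11)]:
  edge (14,1)–(24,0): crosses AB
  edge (24,0)–(24,8): clear
  edge (24,8)–(14,11): clear
  edge (14,11)–(14,1): crosses AB
  → BLOCKED
Obstacle 3 [(1,11) (5,2) (11,7)]:
  edge (1,11)–(5,2): crosses AB
  edge (5,2)–(11,7): crosses AB
  edge (11,7)–(1,11): clear
  → BLOCKED

BLOCKED by obstacle 2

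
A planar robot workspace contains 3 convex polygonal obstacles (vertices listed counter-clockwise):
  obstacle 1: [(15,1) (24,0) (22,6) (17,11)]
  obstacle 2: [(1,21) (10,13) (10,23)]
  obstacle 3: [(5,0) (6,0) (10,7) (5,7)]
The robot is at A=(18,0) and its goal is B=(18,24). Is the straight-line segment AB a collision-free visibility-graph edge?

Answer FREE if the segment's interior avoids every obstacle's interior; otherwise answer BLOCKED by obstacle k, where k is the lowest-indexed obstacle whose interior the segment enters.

BLOCKED by obstacle 1

Obstacle 1 [(15,1) (24,0) (22,6) (17,11)]:
  edge (15,1)–(24,0): crosses AB
  edge (24,0)–(22,6): clear
  edge (22,6)–(17,11): crosses AB
  edge (17,11)–(15,1): clear
  → BLOCKED
Obstacle 2 [(1,21) (10,13) (10,23)]:
  edge (1,21)–(10,13): clear
  edge (10,13)–(10,23): clear
  edge (10,23)–(1,21): clear
  midpoint (18,12) outside
  → clear
Obstacle 3 [(5,0) (6,0) (10,7) (5,7)]:
  edge (5,0)–(6,0): clear
  edge (6,0)–(10,7): clear
  edge (10,7)–(5,7): clear
  edge (5,7)–(5,0): clear
  midpoint (18,12) outside
  → clear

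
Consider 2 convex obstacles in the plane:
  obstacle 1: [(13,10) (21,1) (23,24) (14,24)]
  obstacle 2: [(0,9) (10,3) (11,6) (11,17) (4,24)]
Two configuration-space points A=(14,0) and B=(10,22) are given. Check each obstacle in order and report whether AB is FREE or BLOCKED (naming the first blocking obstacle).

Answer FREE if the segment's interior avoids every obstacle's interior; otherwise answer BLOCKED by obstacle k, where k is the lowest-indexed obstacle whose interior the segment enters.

BLOCKED by obstacle 2

Obstacle 1 [(13,10) (21,1) (23,24) (14,24)]:
  edge (13,10)–(21,1): clear
  edge (21,1)–(23,24): clear
  edge (23,24)–(14,24): clear
  edge (14,24)–(13,10): clear
  midpoint (12,11) outside
  → clear
Obstacle 2 [(0,9) (10,3) (11,6) (11,17) (4,24)]:
  edge (0,9)–(10,3): clear
  edge (10,3)–(11,6): clear
  edge (11,6)–(11,17): crosses AB
  edge (11,17)–(4,24): crosses AB
  edge (4,24)–(0,9): clear
  → BLOCKED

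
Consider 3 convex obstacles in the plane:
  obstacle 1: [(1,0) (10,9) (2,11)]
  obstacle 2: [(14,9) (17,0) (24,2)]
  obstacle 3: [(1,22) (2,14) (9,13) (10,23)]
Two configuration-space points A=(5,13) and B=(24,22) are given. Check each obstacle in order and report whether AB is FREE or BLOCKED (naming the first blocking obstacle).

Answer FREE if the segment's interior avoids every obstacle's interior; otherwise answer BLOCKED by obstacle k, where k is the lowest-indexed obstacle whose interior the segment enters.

Obstacle 1 [(1,0) (10,9) (2,11)]:
  edge (1,0)–(10,9): clear
  edge (10,9)–(2,11): clear
  edge (2,11)–(1,0): clear
  midpoint (29/2,35/2) outside
  → clear
Obstacle 2 [(14,9) (17,0) (24,2)]:
  edge (14,9)–(17,0): clear
  edge (17,0)–(24,2): clear
  edge (24,2)–(14,9): clear
  midpoint (29/2,35/2) outside
  → clear
Obstacle 3 [(1,22) (2,14) (9,13) (10,23)]:
  edge (1,22)–(2,14): clear
  edge (2,14)–(9,13): crosses AB
  edge (9,13)–(10,23): crosses AB
  edge (10,23)–(1,22): clear
  → BLOCKED

BLOCKED by obstacle 3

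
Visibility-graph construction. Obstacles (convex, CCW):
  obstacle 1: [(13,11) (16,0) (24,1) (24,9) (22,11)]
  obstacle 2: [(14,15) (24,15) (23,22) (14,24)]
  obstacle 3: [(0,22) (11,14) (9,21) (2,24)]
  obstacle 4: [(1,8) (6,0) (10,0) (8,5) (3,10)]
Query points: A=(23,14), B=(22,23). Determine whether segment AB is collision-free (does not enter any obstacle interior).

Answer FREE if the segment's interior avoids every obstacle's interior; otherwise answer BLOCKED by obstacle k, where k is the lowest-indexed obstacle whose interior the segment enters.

BLOCKED by obstacle 2

Obstacle 1 [(13,11) (16,0) (24,1) (24,9) (22,11)]:
  edge (13,11)–(16,0): clear
  edge (16,0)–(24,1): clear
  edge (24,1)–(24,9): clear
  edge (24,9)–(22,11): clear
  edge (22,11)–(13,11): clear
  midpoint (45/2,37/2) outside
  → clear
Obstacle 2 [(14,15) (24,15) (23,22) (14,24)]:
  edge (14,15)–(24,15): crosses AB
  edge (24,15)–(23,22): clear
  edge (23,22)–(14,24): crosses AB
  edge (14,24)–(14,15): clear
  → BLOCKED
Obstacle 3 [(0,22) (11,14) (9,21) (2,24)]:
  edge (0,22)–(11,14): clear
  edge (11,14)–(9,21): clear
  edge (9,21)–(2,24): clear
  edge (2,24)–(0,22): clear
  midpoint (45/2,37/2) outside
  → clear
Obstacle 4 [(1,8) (6,0) (10,0) (8,5) (3,10)]:
  edge (1,8)–(6,0): clear
  edge (6,0)–(10,0): clear
  edge (10,0)–(8,5): clear
  edge (8,5)–(3,10): clear
  edge (3,10)–(1,8): clear
  midpoint (45/2,37/2) outside
  → clear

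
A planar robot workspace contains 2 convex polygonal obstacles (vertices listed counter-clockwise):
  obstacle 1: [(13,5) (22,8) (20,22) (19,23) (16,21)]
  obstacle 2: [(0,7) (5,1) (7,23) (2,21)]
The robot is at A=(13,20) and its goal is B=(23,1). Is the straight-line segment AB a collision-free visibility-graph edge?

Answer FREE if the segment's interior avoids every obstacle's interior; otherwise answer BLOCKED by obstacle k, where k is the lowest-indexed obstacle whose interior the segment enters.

BLOCKED by obstacle 1

Obstacle 1 [(13,5) (22,8) (20,22) (19,23) (16,21)]:
  edge (13,5)–(22,8): crosses AB
  edge (22,8)–(20,22): clear
  edge (20,22)–(19,23): clear
  edge (19,23)–(16,21): clear
  edge (16,21)–(13,5): crosses AB
  → BLOCKED
Obstacle 2 [(0,7) (5,1) (7,23) (2,21)]:
  edge (0,7)–(5,1): clear
  edge (5,1)–(7,23): clear
  edge (7,23)–(2,21): clear
  edge (2,21)–(0,7): clear
  midpoint (18,21/2) outside
  → clear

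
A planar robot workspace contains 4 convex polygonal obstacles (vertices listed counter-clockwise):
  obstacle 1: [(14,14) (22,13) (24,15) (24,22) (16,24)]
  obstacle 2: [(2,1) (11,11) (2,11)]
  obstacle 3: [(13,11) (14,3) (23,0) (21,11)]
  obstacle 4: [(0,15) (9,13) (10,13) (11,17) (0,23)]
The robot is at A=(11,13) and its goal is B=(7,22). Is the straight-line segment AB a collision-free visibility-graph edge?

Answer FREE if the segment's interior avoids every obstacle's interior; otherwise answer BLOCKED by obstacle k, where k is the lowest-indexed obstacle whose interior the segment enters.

Obstacle 1 [(14,14) (22,13) (24,15) (24,22) (16,24)]:
  edge (14,14)–(22,13): clear
  edge (22,13)–(24,15): clear
  edge (24,15)–(24,22): clear
  edge (24,22)–(16,24): clear
  edge (16,24)–(14,14): clear
  midpoint (9,35/2) outside
  → clear
Obstacle 2 [(2,1) (11,11) (2,11)]:
  edge (2,1)–(11,11): clear
  edge (11,11)–(2,11): clear
  edge (2,11)–(2,1): clear
  midpoint (9,35/2) outside
  → clear
Obstacle 3 [(13,11) (14,3) (23,0) (21,11)]:
  edge (13,11)–(14,3): clear
  edge (14,3)–(23,0): clear
  edge (23,0)–(21,11): clear
  edge (21,11)–(13,11): clear
  midpoint (9,35/2) outside
  → clear
Obstacle 4 [(0,15) (9,13) (10,13) (11,17) (0,23)]:
  edge (0,15)–(9,13): clear
  edge (9,13)–(10,13): clear
  edge (10,13)–(11,17): crosses AB
  edge (11,17)–(0,23): crosses AB
  edge (0,23)–(0,15): clear
  → BLOCKED

BLOCKED by obstacle 4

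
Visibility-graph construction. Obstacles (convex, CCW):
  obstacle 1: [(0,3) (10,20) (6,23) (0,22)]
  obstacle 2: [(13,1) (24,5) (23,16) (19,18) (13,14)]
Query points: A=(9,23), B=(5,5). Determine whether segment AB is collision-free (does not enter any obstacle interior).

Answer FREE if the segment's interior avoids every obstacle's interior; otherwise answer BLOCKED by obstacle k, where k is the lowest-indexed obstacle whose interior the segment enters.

BLOCKED by obstacle 1

Obstacle 1 [(0,3) (10,20) (6,23) (0,22)]:
  edge (0,3)–(10,20): crosses AB
  edge (10,20)–(6,23): crosses AB
  edge (6,23)–(0,22): clear
  edge (0,22)–(0,3): clear
  → BLOCKED
Obstacle 2 [(13,1) (24,5) (23,16) (19,18) (13,14)]:
  edge (13,1)–(24,5): clear
  edge (24,5)–(23,16): clear
  edge (23,16)–(19,18): clear
  edge (19,18)–(13,14): clear
  edge (13,14)–(13,1): clear
  midpoint (7,14) outside
  → clear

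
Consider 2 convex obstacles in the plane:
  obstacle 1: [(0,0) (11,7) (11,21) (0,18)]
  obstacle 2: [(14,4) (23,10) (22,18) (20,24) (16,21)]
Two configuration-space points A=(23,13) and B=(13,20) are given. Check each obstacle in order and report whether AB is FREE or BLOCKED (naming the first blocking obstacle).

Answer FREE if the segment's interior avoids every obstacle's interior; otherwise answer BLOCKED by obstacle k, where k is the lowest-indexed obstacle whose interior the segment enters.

BLOCKED by obstacle 2

Obstacle 1 [(0,0) (11,7) (11,21) (0,18)]:
  edge (0,0)–(11,7): clear
  edge (11,7)–(11,21): clear
  edge (11,21)–(0,18): clear
  edge (0,18)–(0,0): clear
  midpoint (18,33/2) outside
  → clear
Obstacle 2 [(14,4) (23,10) (22,18) (20,24) (16,21)]:
  edge (14,4)–(23,10): clear
  edge (23,10)–(22,18): crosses AB
  edge (22,18)–(20,24): clear
  edge (20,24)–(16,21): clear
  edge (16,21)–(14,4): crosses AB
  → BLOCKED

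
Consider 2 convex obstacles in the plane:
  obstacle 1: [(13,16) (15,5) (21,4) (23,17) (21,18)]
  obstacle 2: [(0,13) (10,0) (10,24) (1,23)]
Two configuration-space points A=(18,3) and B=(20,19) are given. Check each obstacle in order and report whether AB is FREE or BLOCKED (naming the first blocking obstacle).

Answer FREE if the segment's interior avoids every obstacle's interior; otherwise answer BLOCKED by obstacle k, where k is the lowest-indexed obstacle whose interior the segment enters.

Obstacle 1 [(13,16) (15,5) (21,4) (23,17) (21,18)]:
  edge (13,16)–(15,5): clear
  edge (15,5)–(21,4): crosses AB
  edge (21,4)–(23,17): clear
  edge (23,17)–(21,18): clear
  edge (21,18)–(13,16): crosses AB
  → BLOCKED
Obstacle 2 [(0,13) (10,0) (10,24) (1,23)]:
  edge (0,13)–(10,0): clear
  edge (10,0)–(10,24): clear
  edge (10,24)–(1,23): clear
  edge (1,23)–(0,13): clear
  midpoint (19,11) outside
  → clear

BLOCKED by obstacle 1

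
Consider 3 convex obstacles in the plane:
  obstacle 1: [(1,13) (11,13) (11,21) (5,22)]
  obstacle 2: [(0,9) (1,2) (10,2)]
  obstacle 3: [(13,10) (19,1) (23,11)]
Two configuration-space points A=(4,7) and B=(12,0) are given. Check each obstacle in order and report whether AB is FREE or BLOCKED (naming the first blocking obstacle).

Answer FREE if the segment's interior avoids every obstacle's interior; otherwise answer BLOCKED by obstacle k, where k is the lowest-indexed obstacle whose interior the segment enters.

Obstacle 1 [(1,13) (11,13) (11,21) (5,22)]:
  edge (1,13)–(11,13): clear
  edge (11,13)–(11,21): clear
  edge (11,21)–(5,22): clear
  edge (5,22)–(1,13): clear
  midpoint (8,7/2) outside
  → clear
Obstacle 2 [(0,9) (1,2) (10,2)]:
  edge (0,9)–(1,2): clear
  edge (1,2)–(10,2): crosses AB
  edge (10,2)–(0,9): crosses AB
  → BLOCKED
Obstacle 3 [(13,10) (19,1) (23,11)]:
  edge (13,10)–(19,1): clear
  edge (19,1)–(23,11): clear
  edge (23,11)–(13,10): clear
  midpoint (8,7/2) outside
  → clear

BLOCKED by obstacle 2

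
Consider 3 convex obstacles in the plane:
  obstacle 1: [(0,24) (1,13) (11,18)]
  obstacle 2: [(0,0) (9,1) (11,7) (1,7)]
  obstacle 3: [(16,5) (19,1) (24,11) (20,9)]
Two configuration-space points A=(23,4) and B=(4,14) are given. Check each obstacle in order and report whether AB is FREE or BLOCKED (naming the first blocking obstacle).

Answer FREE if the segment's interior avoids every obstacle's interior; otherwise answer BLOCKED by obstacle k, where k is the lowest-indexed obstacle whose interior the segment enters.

BLOCKED by obstacle 3

Obstacle 1 [(0,24) (1,13) (11,18)]:
  edge (0,24)–(1,13): clear
  edge (1,13)–(11,18): clear
  edge (11,18)–(0,24): clear
  midpoint (27/2,9) outside
  → clear
Obstacle 2 [(0,0) (9,1) (11,7) (1,7)]:
  edge (0,0)–(9,1): clear
  edge (9,1)–(11,7): clear
  edge (11,7)–(1,7): clear
  edge (1,7)–(0,0): clear
  midpoint (27/2,9) outside
  → clear
Obstacle 3 [(16,5) (19,1) (24,11) (20,9)]:
  edge (16,5)–(19,1): clear
  edge (19,1)–(24,11): crosses AB
  edge (24,11)–(20,9): clear
  edge (20,9)–(16,5): crosses AB
  → BLOCKED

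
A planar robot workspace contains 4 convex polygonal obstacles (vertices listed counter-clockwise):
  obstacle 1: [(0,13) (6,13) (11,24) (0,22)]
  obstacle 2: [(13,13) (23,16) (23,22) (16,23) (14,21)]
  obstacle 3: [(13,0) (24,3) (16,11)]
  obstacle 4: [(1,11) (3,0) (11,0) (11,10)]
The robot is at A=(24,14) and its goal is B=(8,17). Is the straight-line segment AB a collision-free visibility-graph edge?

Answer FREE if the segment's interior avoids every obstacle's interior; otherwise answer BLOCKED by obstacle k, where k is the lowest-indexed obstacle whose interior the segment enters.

Obstacle 1 [(0,13) (6,13) (11,24) (0,22)]:
  edge (0,13)–(6,13): clear
  edge (6,13)–(11,24): clear
  edge (11,24)–(0,22): clear
  edge (0,22)–(0,13): clear
  midpoint (16,31/2) outside
  → clear
Obstacle 2 [(13,13) (23,16) (23,22) (16,23) (14,21)]:
  edge (13,13)–(23,16): crosses AB
  edge (23,16)–(23,22): clear
  edge (23,22)–(16,23): clear
  edge (16,23)–(14,21): clear
  edge (14,21)–(13,13): crosses AB
  → BLOCKED
Obstacle 3 [(13,0) (24,3) (16,11)]:
  edge (13,0)–(24,3): clear
  edge (24,3)–(16,11): clear
  edge (16,11)–(13,0): clear
  midpoint (16,31/2) outside
  → clear
Obstacle 4 [(1,11) (3,0) (11,0) (11,10)]:
  edge (1,11)–(3,0): clear
  edge (3,0)–(11,0): clear
  edge (11,0)–(11,10): clear
  edge (11,10)–(1,11): clear
  midpoint (16,31/2) outside
  → clear

BLOCKED by obstacle 2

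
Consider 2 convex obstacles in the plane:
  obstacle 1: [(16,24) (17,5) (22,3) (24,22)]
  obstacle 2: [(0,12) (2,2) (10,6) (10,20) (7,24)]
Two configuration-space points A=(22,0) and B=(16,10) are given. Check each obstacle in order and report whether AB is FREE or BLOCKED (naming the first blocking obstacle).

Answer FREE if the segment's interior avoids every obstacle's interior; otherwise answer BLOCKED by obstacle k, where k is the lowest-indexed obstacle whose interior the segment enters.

BLOCKED by obstacle 1

Obstacle 1 [(16,24) (17,5) (22,3) (24,22)]:
  edge (16,24)–(17,5): crosses AB
  edge (17,5)–(22,3): crosses AB
  edge (22,3)–(24,22): clear
  edge (24,22)–(16,24): clear
  → BLOCKED
Obstacle 2 [(0,12) (2,2) (10,6) (10,20) (7,24)]:
  edge (0,12)–(2,2): clear
  edge (2,2)–(10,6): clear
  edge (10,6)–(10,20): clear
  edge (10,20)–(7,24): clear
  edge (7,24)–(0,12): clear
  midpoint (19,5) outside
  → clear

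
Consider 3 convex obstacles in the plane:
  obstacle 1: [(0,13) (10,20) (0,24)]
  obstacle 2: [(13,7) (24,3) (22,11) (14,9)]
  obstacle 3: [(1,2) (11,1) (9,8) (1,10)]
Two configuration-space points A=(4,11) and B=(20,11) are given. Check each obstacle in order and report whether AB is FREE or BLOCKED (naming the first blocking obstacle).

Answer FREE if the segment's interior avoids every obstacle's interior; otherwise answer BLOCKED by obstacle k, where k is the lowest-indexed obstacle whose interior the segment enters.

Obstacle 1 [(0,13) (10,20) (0,24)]:
  edge (0,13)–(10,20): clear
  edge (10,20)–(0,24): clear
  edge (0,24)–(0,13): clear
  midpoint (12,11) outside
  → clear
Obstacle 2 [(13,7) (24,3) (22,11) (14,9)]:
  edge (13,7)–(24,3): clear
  edge (24,3)–(22,11): clear
  edge (22,11)–(14,9): clear
  edge (14,9)–(13,7): clear
  midpoint (12,11) outside
  → clear
Obstacle 3 [(1,2) (11,1) (9,8) (1,10)]:
  edge (1,2)–(11,1): clear
  edge (11,1)–(9,8): clear
  edge (9,8)–(1,10): clear
  edge (1,10)–(1,2): clear
  midpoint (12,11) outside
  → clear

FREE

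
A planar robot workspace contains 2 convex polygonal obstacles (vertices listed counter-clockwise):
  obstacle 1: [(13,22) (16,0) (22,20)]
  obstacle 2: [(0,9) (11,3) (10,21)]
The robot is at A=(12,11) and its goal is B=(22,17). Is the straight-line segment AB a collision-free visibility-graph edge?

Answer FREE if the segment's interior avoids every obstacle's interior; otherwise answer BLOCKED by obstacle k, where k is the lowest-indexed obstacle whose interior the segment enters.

Obstacle 1 [(13,22) (16,0) (22,20)]:
  edge (13,22)–(16,0): crosses AB
  edge (16,0)–(22,20): crosses AB
  edge (22,20)–(13,22): clear
  → BLOCKED
Obstacle 2 [(0,9) (11,3) (10,21)]:
  edge (0,9)–(11,3): clear
  edge (11,3)–(10,21): clear
  edge (10,21)–(0,9): clear
  midpoint (17,14) outside
  → clear

BLOCKED by obstacle 1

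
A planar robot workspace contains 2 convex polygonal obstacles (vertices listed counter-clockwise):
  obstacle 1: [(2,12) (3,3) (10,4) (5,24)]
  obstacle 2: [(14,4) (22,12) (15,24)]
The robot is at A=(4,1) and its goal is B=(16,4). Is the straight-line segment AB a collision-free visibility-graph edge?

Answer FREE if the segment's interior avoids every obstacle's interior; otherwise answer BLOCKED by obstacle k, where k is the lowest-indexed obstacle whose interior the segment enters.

Obstacle 1 [(2,12) (3,3) (10,4) (5,24)]:
  edge (2,12)–(3,3): clear
  edge (3,3)–(10,4): clear
  edge (10,4)–(5,24): clear
  edge (5,24)–(2,12): clear
  midpoint (10,5/2) outside
  → clear
Obstacle 2 [(14,4) (22,12) (15,24)]:
  edge (14,4)–(22,12): clear
  edge (22,12)–(15,24): clear
  edge (15,24)–(14,4): clear
  midpoint (10,5/2) outside
  → clear

FREE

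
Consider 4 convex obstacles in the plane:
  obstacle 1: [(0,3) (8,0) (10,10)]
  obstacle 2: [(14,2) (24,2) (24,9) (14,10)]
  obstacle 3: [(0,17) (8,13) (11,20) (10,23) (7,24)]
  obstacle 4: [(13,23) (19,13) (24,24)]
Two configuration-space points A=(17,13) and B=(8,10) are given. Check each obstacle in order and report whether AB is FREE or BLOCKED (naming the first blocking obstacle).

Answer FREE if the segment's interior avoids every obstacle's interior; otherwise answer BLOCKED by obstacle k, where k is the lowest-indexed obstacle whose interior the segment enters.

FREE

Obstacle 1 [(0,3) (8,0) (10,10)]:
  edge (0,3)–(8,0): clear
  edge (8,0)–(10,10): clear
  edge (10,10)–(0,3): clear
  midpoint (25/2,23/2) outside
  → clear
Obstacle 2 [(14,2) (24,2) (24,9) (14,10)]:
  edge (14,2)–(24,2): clear
  edge (24,2)–(24,9): clear
  edge (24,9)–(14,10): clear
  edge (14,10)–(14,2): clear
  midpoint (25/2,23/2) outside
  → clear
Obstacle 3 [(0,17) (8,13) (11,20) (10,23) (7,24)]:
  edge (0,17)–(8,13): clear
  edge (8,13)–(11,20): clear
  edge (11,20)–(10,23): clear
  edge (10,23)–(7,24): clear
  edge (7,24)–(0,17): clear
  midpoint (25/2,23/2) outside
  → clear
Obstacle 4 [(13,23) (19,13) (24,24)]:
  edge (13,23)–(19,13): clear
  edge (19,13)–(24,24): clear
  edge (24,24)–(13,23): clear
  midpoint (25/2,23/2) outside
  → clear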